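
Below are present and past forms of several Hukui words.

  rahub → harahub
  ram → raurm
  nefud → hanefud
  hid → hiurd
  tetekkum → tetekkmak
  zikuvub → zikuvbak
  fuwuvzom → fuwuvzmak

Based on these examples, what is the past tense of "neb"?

neurb

hid and nefud both end in -d yet inflect differently (hiurd, hanefud), so the final letter is not what conditions the rule; the number of vowels is.
"neb" has 1 vowel. The stems with 1 vowel (ram → raurm, hid → hiurd) insert -ur- after the first vowel.
The other patterns: stems with 2 vowels add the prefix ha-; stems with 3 vowels delete the last vowel and add -ak.
So neb → neurb.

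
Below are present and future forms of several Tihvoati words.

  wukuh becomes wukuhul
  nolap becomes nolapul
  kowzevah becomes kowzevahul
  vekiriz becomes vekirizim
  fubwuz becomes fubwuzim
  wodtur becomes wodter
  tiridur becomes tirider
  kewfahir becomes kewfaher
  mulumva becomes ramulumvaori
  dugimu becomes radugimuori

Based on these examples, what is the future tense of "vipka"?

ravipkaori

wukuh and fubwuz both have last vowel 'u' yet inflect differently (wukuhul, fubwuzim), so the last vowel is not what conditions the rule; the final letter is.
"vipka" ends in -a. The one such stem in the data (mulumva → ramulumvaori) adds ra- … -ori around the stem, so the same rule applies.
The other patterns: stems ending in -h or -p add -ul; stems ending in -z add -im; stems ending in -r change the last vowel to 'e'.
So vipka → ravipkaori.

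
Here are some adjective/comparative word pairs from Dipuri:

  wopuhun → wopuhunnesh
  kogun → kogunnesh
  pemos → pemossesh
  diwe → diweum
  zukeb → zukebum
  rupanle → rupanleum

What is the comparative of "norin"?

kogun and diwe both have 2 vowels yet inflect differently (kogunnesh, diweum), so the number of vowels is not what conditions the rule; the final letter is.
"norin" ends in -n. The stems ending in -n (wopuhun → wopuhunnesh, kogun → kogunnesh) double the final consonant and add -esh.
The other pattern: stems ending in -b or -e add -um.
So norin → norinnesh.

norinnesh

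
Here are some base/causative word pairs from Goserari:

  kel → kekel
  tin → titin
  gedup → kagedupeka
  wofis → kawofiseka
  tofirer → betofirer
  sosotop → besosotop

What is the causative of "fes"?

"fes" has 1 vowel. The stems with 1 vowel (kel → kekel, tin → titin) repeat the first consonant+vowel as a prefix.
The other patterns: stems with 2 vowels add ka- … -eka around the stem; stems with 3 vowels add the prefix be-.
So fes → fefes.

fefes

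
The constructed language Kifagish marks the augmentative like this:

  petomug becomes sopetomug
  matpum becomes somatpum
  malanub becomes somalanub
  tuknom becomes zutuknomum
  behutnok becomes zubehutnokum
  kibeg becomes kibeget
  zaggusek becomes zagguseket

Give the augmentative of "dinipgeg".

matpum and tuknom both end in -m yet inflect differently (somatpum, zutuknomum), so the final letter is not what conditions the rule; the last vowel is.
"dinipgeg" has last vowel 'e'. The stems whose last vowel is 'e' (kibeg → kibeget, zaggusek → zagguseket) add -et.
The other patterns: stems whose last vowel is 'u' add the prefix so-; stems whose last vowel is 'o' add zu- … -um around the stem.
So dinipgeg → dinipgeget.

dinipgeget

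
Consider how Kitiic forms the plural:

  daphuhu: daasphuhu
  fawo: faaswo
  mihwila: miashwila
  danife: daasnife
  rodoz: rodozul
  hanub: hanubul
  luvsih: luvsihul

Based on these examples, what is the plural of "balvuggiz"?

fawo and rodoz both have last vowel 'o' yet inflect differently (faaswo, rodozul), so the last vowel is not what conditions the rule; whether the stem ends in a vowel or a consonant is.
"balvuggiz" ends in a consonant. The stems ending in a consonant (rodoz → rodozul, hanub → hanubul, luvsih → luvsihul) add -ul.
The other pattern: stems ending in a vowel insert -as- after the first vowel.
So balvuggiz → balvuggizul.

balvuggizul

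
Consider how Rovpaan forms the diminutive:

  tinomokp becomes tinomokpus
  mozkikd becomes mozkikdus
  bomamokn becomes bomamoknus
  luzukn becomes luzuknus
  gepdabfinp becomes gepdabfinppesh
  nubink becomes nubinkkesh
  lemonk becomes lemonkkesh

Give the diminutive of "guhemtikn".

guhemtiknus

tinomokp and gepdabfinp both end in -p yet inflect differently (tinomokpus, gepdabfinppesh), so the final letter is not what conditions the rule; the second-to-last letter is.
"guhemtikn" has second-to-last letter 'k'. The stems whose second-to-last letter is 'k' (tinomokp → tinomokpus, mozkikd → mozkikdus, bomamokn → bomamoknus) add -us.
The other pattern: stems whose second-to-last letter is 'n' double the final consonant and add -esh.
So guhemtikn → guhemtiknus.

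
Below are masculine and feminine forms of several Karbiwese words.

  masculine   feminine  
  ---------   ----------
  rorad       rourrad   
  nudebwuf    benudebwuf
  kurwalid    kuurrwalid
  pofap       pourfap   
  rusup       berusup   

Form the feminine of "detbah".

rusup and pofap both end in -p yet inflect differently (berusup, pourfap), so the final letter is not what conditions the rule; the last vowel is.
"detbah" has last vowel 'a'. The stems whose last vowel is 'a' (pofap → pourfap, rorad → rourrad) insert -ur- after the first vowel.
The other pattern: stems whose last vowel is 'u' add the prefix be-.
So detbah → deurtbah.

deurtbah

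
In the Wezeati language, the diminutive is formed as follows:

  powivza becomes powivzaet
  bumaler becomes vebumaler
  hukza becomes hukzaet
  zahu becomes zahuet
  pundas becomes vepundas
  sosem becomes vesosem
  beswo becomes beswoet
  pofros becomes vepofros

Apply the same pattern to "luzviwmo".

luzviwmoet

pundas and powivza both have last vowel 'a' yet inflect differently (vepundas, powivzaet), so the last vowel is not what conditions the rule; whether the stem ends in a vowel or a consonant is.
"luzviwmo" ends in a vowel. The stems ending in a vowel (powivza → powivzaet, zahu → zahuet, hukza → hukzaet) add -et.
So luzviwmo → luzviwmoet.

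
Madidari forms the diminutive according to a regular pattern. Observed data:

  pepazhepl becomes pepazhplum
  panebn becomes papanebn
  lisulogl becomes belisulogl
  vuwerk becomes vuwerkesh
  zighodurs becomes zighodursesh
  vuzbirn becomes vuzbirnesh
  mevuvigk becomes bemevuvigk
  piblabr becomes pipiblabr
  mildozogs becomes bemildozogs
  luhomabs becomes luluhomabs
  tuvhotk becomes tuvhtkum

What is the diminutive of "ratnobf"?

raratnobf

vuzbirn and panebn both end in -n yet inflect differently (vuzbirnesh, papanebn), so the final letter is not what conditions the rule; the second-to-last letter is.
"ratnobf" has second-to-last letter 'b'. The stems whose second-to-last letter is 'b' (piblabr → pipiblabr, panebn → papanebn, luhomabs → luluhomabs) repeat the first consonant+vowel as a prefix.
The other patterns: stems whose second-to-last letter is 'r' add -esh; stems whose second-to-last letter is 'g' add the prefix be-; stems whose second-to-last letter is 'p' or 't' delete the last vowel and add -um.
So ratnobf → raratnobf.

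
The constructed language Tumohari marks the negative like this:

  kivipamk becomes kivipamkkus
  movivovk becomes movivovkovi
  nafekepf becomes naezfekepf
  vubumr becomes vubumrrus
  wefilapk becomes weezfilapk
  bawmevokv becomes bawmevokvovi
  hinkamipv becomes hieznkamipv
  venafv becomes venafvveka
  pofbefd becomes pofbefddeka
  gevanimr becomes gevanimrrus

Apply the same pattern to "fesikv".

venafv and hinkamipv both end in -v yet inflect differently (venafvveka, hieznkamipv), so the final letter is not what conditions the rule; the second-to-last letter is.
"fesikv" has second-to-last letter 'k'. The one such stem in the data (bawmevokv → bawmevokvovi) adds -ovi, so the same rule applies.
The other patterns: stems whose second-to-last letter is 'f' double the final consonant and add -eka; stems whose second-to-last letter is 'p' insert -ez- after the first vowel; stems whose second-to-last letter is 'm' double the final consonant and add -us.
So fesikv → fesikvovi.

fesikvovi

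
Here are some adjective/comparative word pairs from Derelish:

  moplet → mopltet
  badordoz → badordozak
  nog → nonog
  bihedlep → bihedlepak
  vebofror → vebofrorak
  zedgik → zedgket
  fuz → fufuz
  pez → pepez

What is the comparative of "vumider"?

pez and badordoz both end in -z yet inflect differently (pepez, badordozak), so the final letter is not what conditions the rule; the number of vowels is.
"vumider" has 3 vowels. The stems with 3 vowels (bihedlep → bihedlepak, badordoz → badordozak, vebofror → vebofrorak) add -ak.
So vumider → vumiderak.

vumiderak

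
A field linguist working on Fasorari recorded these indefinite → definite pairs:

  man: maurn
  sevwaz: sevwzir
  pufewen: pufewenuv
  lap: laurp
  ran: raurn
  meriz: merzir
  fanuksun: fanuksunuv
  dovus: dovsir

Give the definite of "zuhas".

zuhsir

man and pufewen both end in -n yet inflect differently (maurn, pufewenuv), so the final letter is not what conditions the rule; the number of vowels is.
"zuhas" has 2 vowels. The stems with 2 vowels (sevwaz → sevwzir, meriz → merzir, dovus → dovsir) delete the last vowel and add -ir.
The other patterns: stems with 1 vowel insert -ur- after the first vowel; stems with 3 vowels add -uv.
So zuhas → zuhsir.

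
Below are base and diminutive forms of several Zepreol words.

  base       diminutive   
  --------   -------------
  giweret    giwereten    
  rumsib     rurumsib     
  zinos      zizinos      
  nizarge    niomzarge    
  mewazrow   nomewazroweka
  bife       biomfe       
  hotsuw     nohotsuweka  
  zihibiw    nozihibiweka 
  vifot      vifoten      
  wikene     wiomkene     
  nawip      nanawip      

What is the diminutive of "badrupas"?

babadrupas

vifot and mewazrow both have last vowel 'o' yet inflect differently (vifoten, nomewazroweka), so the last vowel is not what conditions the rule; the final letter is.
"badrupas" ends in -s. The one such stem in the data (zinos → zizinos) repeats the first consonant+vowel as a prefix (as do nawip, rumsib), so the same rule applies.
So badrupas → babadrupas.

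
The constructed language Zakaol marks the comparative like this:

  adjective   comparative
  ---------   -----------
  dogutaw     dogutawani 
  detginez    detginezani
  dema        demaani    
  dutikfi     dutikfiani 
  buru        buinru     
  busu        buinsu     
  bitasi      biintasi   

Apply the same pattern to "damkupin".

damkupinani

"damkupin" begins with d-. The stems beginning with d- (dogutaw → dogutawani, detginez → detginezani, dema → demaani) add -ani.
The other pattern: stems beginning with b- insert -in- after the first vowel.
So damkupin → damkupinani.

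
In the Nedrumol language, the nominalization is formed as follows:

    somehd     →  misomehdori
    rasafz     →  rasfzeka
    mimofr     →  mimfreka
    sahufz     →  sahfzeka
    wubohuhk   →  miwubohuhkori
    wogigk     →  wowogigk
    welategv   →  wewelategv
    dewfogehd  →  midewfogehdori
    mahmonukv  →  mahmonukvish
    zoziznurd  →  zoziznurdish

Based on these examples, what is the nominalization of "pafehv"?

mipafehvori

wogigk and wubohuhk both end in -k yet inflect differently (wowogigk, miwubohuhkori), so the final letter is not what conditions the rule; the second-to-last letter is.
"pafehv" has second-to-last letter 'h'. The stems whose second-to-last letter is 'h' (somehd → misomehdori, wubohuhk → miwubohuhkori, dewfogehd → midewfogehdori) add mi- … -ori around the stem.
The other patterns: stems whose second-to-last letter is 'f' delete the last vowel and add -eka; stems whose second-to-last letter is 'g' repeat the first consonant+vowel as a prefix; stems whose second-to-last letter is 'k' or 'r' add -ish.
So pafehv → mipafehvori.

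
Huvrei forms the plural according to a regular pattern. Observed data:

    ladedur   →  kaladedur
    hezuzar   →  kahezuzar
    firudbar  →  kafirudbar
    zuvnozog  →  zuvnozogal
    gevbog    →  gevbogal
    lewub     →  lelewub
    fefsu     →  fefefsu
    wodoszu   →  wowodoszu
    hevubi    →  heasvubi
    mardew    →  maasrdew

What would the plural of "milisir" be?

kamilisir

"milisir" ends in -r. The stems ending in -r (ladedur → kaladedur, hezuzar → kahezuzar, firudbar → kafirudbar) add the prefix ka-.
So milisir → kamilisir.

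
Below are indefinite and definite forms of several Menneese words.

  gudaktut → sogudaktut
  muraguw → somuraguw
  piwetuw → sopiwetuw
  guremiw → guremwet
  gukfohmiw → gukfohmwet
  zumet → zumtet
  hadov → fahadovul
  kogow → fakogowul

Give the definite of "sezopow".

fasezopowul

muraguw and guremiw both end in -w yet inflect differently (somuraguw, guremwet), so the final letter is not what conditions the rule; the last vowel is.
"sezopow" has last vowel 'o'. The stems whose last vowel is 'o' (hadov → fahadovul, kogow → fakogowul) add fa- … -ul around the stem.
The other patterns: stems whose last vowel is 'u' add the prefix so-; stems whose last vowel is 'e' or 'i' delete the last vowel and add -et.
So sezopow → fasezopowul.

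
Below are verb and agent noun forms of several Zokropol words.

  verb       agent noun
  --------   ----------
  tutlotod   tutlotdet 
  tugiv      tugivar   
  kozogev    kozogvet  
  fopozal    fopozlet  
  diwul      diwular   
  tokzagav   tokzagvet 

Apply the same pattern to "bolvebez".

bolvebzet

"bolvebez" has 3 vowels. The stems with 3 vowels (fopozal → fopozlet, tutlotod → tutlotdet, tokzagav → tokzagvet) delete the last vowel and add -et.
So bolvebez → bolvebzet.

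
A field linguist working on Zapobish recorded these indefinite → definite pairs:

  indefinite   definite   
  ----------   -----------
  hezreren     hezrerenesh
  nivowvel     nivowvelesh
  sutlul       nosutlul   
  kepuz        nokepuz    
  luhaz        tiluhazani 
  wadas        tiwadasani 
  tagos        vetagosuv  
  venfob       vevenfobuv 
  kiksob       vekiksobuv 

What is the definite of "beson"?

vebesonuv

"beson" has last vowel 'o'. The stems whose last vowel is 'o' (tagos → vetagosuv, venfob → vevenfobuv, kiksob → vekiksobuv) add ve- … -uv around the stem.
The other patterns: stems whose last vowel is 'e' add -esh; stems whose last vowel is 'u' add the prefix no-; stems whose last vowel is 'a' add ti- … -ani around the stem.
So beson → vebesonuv.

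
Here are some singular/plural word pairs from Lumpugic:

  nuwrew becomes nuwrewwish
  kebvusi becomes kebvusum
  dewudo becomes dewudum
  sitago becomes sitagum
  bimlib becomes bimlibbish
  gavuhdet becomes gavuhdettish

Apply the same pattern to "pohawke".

"pohawke" ends in a vowel. The stems ending in a vowel (sitago → sitagum, dewudo → dewudum, kebvusi → kebvusum) drop the final letter and add -um.
The other pattern: stems ending in a consonant double the final consonant and add -ish.
So pohawke → pohawkum.

pohawkum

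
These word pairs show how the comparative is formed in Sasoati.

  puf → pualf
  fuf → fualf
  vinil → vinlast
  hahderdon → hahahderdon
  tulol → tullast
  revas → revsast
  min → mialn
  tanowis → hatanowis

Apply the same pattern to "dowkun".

dowknast

"dowkun" has 2 vowels. The stems with 2 vowels (tulol → tullast, revas → revsast, vinil → vinlast) delete the last vowel and add -ast.
The other patterns: stems with 1 vowel insert -al- after the first vowel; stems with 3 vowels add the prefix ha-.
So dowkun → dowknast.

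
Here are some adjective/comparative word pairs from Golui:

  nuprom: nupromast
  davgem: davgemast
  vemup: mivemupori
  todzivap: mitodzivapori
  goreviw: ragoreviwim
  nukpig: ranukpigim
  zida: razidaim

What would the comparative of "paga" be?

todzivap and zida both have last vowel 'a' yet inflect differently (mitodzivapori, razidaim), so the last vowel is not what conditions the rule; the final letter is.
"paga" ends in -a. The one such stem in the data (zida → razidaim) adds ra- … -im around the stem, so the same rule applies.
So paga → rapagaim.

rapagaim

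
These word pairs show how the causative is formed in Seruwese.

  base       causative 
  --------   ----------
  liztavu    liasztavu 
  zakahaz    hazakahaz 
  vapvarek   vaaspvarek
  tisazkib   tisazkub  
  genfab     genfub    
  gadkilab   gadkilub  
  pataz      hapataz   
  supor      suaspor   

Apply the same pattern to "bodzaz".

habodzaz

gadkilab and pataz both have last vowel 'a' yet inflect differently (gadkilub, hapataz), so the last vowel is not what conditions the rule; the final letter is.
"bodzaz" ends in -z. The stems ending in -z (pataz → hapataz, zakahaz → hazakahaz) add the prefix ha-.
So bodzaz → habodzaz.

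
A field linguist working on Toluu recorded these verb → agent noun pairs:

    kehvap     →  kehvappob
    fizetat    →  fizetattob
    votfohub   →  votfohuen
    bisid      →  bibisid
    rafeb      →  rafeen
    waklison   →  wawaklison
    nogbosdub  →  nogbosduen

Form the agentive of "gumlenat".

gumlenattob

"gumlenat" ends in -t. The one such stem in the data (fizetat → fizetattob) doubles the final consonant and adds -ob (as does kehvap), so the same rule applies.
So gumlenat → gumlenattob.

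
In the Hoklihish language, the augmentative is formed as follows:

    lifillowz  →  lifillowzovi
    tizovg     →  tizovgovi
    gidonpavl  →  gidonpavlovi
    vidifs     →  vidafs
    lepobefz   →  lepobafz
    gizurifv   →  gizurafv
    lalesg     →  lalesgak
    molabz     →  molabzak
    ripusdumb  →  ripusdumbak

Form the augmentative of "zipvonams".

zipvonamsak

"zipvonams" has second-to-last letter 'm'. The one such stem in the data (ripusdumb → ripusdumbak) adds -ak, so the same rule applies.
The other patterns: stems whose second-to-last letter is 'v' or 'w' add -ovi; stems whose second-to-last letter is 'f' change the last vowel to 'a'.
So zipvonams → zipvonamsak.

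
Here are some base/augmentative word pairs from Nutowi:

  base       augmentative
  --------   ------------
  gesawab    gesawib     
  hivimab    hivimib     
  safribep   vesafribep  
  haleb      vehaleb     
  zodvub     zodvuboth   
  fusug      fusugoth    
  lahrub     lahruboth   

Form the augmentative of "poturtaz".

"poturtaz" has last vowel 'a'. The stems whose last vowel is 'a' (gesawab → gesawib, hivimab → hivimib) change the last vowel to 'i'.
The other patterns: stems whose last vowel is 'e' add the prefix ve-; stems whose last vowel is 'u' add -oth.
So poturtaz → poturtiz.

poturtiz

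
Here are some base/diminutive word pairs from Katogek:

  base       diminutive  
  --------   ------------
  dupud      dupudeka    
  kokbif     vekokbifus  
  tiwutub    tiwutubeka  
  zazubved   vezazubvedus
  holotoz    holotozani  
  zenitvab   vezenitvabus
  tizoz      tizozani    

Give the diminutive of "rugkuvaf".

verugkuvafus

dupud and zazubved both end in -d yet inflect differently (dupudeka, vezazubvedus), so the final letter is not what conditions the rule; the last vowel is.
"rugkuvaf" has last vowel 'a'. The one such stem in the data (zenitvab → vezenitvabus) adds ve- … -us around the stem, so the same rule applies.
So rugkuvaf → verugkuvafus.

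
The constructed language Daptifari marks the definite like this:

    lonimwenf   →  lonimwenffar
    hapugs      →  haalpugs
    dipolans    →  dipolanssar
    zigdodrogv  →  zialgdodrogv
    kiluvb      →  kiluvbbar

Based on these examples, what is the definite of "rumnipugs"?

rualmnipugs

hapugs and dipolans both end in -s yet inflect differently (haalpugs, dipolanssar), so the final letter is not what conditions the rule; the second-to-last letter is.
"rumnipugs" has second-to-last letter 'g'. The stems whose second-to-last letter is 'g' (zigdodrogv → zialgdodrogv, hapugs → haalpugs) insert -al- after the first vowel.
The other pattern: stems whose second-to-last letter is 'n' or 'v' double the final consonant and add -ar.
So rumnipugs → rualmnipugs.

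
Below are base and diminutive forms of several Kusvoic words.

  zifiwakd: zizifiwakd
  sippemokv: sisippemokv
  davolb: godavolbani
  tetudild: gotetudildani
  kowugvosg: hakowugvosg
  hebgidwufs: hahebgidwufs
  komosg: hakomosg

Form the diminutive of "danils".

zifiwakd and tetudild both end in -d yet inflect differently (zizifiwakd, gotetudildani), so the final letter is not what conditions the rule; the second-to-last letter is.
"danils" has second-to-last letter 'l'. The stems whose second-to-last letter is 'l' (davolb → godavolbani, tetudild → gotetudildani) add go- … -ani around the stem.
So danils → godanilsani.

godanilsani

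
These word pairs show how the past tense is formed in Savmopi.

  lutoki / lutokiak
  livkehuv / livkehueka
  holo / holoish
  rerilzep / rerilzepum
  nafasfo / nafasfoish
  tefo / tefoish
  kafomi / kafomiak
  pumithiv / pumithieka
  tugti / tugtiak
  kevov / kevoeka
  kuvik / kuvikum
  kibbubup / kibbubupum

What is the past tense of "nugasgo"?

kafomi and pumithiv both have last vowel 'i' yet inflect differently (kafomiak, pumithieka), so the last vowel is not what conditions the rule; the final letter is.
"nugasgo" ends in -o. The stems ending in -o (nafasfo → nafasfoish, tefo → tefoish, holo → holoish) add -ish.
So nugasgo → nugasgoish.

nugasgoish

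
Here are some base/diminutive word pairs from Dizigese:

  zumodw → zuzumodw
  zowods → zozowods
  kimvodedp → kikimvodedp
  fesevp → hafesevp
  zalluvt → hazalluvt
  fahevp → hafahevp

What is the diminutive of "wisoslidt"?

wiwisoslidt

"wisoslidt" has second-to-last letter 'd'. The stems whose second-to-last letter is 'd' (zumodw → zuzumodw, zowods → zozowods, kimvodedp → kikimvodedp) repeat the first consonant+vowel as a prefix.
So wisoslidt → wiwisoslidt.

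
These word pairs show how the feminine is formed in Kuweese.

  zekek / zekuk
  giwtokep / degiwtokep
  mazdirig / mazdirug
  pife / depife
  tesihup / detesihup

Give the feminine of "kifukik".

kifukuk

giwtokep and zekek both have last vowel 'e' yet inflect differently (degiwtokep, zekuk), so the last vowel is not what conditions the rule; the final letter is.
"kifukik" ends in -k. The one such stem in the data (zekek → zekuk) changes the last vowel to 'u' (as does mazdirig), so the same rule applies.
The other pattern: stems ending in -e or -p add the prefix de-.
So kifukik → kifukuk.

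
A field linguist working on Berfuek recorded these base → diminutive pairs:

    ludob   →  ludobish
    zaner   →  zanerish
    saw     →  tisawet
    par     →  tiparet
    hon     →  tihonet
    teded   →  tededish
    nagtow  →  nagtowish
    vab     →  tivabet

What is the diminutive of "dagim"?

zaner and par both end in -r yet inflect differently (zanerish, tiparet), so the final letter is not what conditions the rule; the number of vowels is.
"dagim" has 2 vowels. The stems with 2 vowels (teded → tededish, zaner → zanerish, nagtow → nagtowish) add -ish.
So dagim → dagimish.

dagimish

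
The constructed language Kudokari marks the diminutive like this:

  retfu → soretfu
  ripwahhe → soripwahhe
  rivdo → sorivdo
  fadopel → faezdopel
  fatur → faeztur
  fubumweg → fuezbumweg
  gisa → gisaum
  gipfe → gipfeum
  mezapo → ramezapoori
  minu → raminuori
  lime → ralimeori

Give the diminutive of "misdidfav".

ripwahhe and gipfe both end in -e yet inflect differently (soripwahhe, gipfeum), so the final letter is not what conditions the rule; the first letter is.
"misdidfav" begins with m-. The stems beginning with m- (mezapo → ramezapoori, minu → raminuori) add ra- … -ori around the stem.
So misdidfav → ramisdidfavori.

ramisdidfavori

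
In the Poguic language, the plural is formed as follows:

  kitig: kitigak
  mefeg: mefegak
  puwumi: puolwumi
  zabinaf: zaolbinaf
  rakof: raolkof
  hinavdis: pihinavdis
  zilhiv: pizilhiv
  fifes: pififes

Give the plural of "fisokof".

fiolsokof

kitig and puwumi both have last vowel 'i' yet inflect differently (kitigak, puolwumi), so the last vowel is not what conditions the rule; the final letter is.
"fisokof" ends in -f. The stems ending in -f (zabinaf → zaolbinaf, rakof → raolkof) insert -ol- after the first vowel.
The other patterns: stems ending in -g add -ak; stems ending in -s or -v add the prefix pi-.
So fisokof → fiolsokof.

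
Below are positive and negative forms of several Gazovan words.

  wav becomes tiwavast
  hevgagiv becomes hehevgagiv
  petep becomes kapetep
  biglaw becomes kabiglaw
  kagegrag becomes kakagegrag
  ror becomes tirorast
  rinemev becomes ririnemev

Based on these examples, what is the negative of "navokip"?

wav and rinemev both end in -v yet inflect differently (tiwavast, ririnemev), so the final letter is not what conditions the rule; the number of vowels is.
"navokip" has 3 vowels. The stems with 3 vowels (rinemev → ririnemev, kagegrag → kakagegrag, hevgagiv → hehevgagiv) repeat the first consonant+vowel as a prefix.
The other patterns: stems with 1 vowel add ti- … -ast around the stem; stems with 2 vowels add the prefix ka-.
So navokip → nanavokip.

nanavokip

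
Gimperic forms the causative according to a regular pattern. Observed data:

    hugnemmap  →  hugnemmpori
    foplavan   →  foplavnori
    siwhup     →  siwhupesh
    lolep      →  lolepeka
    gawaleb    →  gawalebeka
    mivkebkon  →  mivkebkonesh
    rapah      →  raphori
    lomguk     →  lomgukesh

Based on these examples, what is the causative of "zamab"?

zambori

"zamab" has last vowel 'a'. The stems whose last vowel is 'a' (rapah → raphori, hugnemmap → hugnemmpori, foplavan → foplavnori) delete the last vowel and add -ori.
So zamab → zambori.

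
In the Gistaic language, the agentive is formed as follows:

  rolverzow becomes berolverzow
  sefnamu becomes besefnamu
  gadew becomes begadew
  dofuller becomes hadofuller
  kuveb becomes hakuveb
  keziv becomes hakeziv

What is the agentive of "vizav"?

gadew and dofuller both have last vowel 'e' yet inflect differently (begadew, hadofuller), so the last vowel is not what conditions the rule; the final letter is.
"vizav" ends in -v. The one such stem in the data (keziv → hakeziv) adds the prefix ha-, so the same rule applies.
So vizav → havizav.

havizav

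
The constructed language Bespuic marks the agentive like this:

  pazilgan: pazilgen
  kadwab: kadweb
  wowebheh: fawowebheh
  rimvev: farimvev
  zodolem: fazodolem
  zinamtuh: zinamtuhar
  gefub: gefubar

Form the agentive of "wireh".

fawireh

"wireh" has last vowel 'e'. The stems whose last vowel is 'e' (wowebheh → fawowebheh, rimvev → farimvev, zodolem → fazodolem) add the prefix fa-.
The other patterns: stems whose last vowel is 'a' change the last vowel to 'e'; stems whose last vowel is 'u' add -ar.
So wireh → fawireh.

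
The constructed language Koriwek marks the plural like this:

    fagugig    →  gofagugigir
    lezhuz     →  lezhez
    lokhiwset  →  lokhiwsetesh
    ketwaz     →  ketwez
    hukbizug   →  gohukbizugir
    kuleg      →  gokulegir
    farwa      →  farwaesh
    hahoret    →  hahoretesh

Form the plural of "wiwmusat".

lezhuz and hukbizug both have last vowel 'u' yet inflect differently (lezhez, gohukbizugir), so the last vowel is not what conditions the rule; the final letter is.
"wiwmusat" ends in -t. The stems ending in -t (hahoret → hahoretesh, lokhiwset → lokhiwsetesh) add -esh.
So wiwmusat → wiwmusatesh.

wiwmusatesh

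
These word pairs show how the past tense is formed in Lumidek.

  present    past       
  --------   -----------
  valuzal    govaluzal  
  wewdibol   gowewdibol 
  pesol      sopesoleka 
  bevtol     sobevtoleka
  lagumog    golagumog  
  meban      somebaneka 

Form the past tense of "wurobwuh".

"wurobwuh" has 3 vowels. The stems with 3 vowels (wewdibol → gowewdibol, valuzal → govaluzal, lagumog → golagumog) add the prefix go-.
So wurobwuh → gowurobwuh.

gowurobwuh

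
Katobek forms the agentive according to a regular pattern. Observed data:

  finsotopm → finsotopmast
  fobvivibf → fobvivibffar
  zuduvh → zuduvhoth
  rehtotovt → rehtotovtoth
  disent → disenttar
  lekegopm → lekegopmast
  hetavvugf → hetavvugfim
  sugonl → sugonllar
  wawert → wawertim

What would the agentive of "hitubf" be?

hitubffar

wawert and rehtotovt both end in -t yet inflect differently (wawertim, rehtotovtoth), so the final letter is not what conditions the rule; the second-to-last letter is.
"hitubf" has second-to-last letter 'b'. The one such stem in the data (fobvivibf → fobvivibffar) doubles the final consonant and adds -ar (as do sugonl, disent), so the same rule applies.
So hitubf → hitubffar.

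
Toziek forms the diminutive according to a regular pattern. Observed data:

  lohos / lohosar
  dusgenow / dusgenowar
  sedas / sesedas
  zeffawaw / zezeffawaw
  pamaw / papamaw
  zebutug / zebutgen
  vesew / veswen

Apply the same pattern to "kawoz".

kawozar

lohos and sedas both end in -s yet inflect differently (lohosar, sesedas), so the final letter is not what conditions the rule; the last vowel is.
"kawoz" has last vowel 'o'. The stems whose last vowel is 'o' (lohos → lohosar, dusgenow → dusgenowar) add -ar.
So kawoz → kawozar.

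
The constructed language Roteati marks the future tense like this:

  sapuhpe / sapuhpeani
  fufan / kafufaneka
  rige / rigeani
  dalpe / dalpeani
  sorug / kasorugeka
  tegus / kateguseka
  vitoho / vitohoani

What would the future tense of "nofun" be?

sapuhpe and sorug both begin with s- yet inflect differently (sapuhpeani, kasorugeka), so the first letter is not what conditions the rule; whether the stem ends in a vowel or a consonant is.
"nofun" ends in a consonant. The stems ending in a consonant (tegus → kateguseka, fufan → kafufaneka, sorug → kasorugeka) add ka- … -eka around the stem.
So nofun → kanofuneka.

kanofuneka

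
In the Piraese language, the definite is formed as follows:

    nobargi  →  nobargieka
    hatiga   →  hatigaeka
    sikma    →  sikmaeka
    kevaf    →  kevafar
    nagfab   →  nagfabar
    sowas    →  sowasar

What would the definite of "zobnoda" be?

zobnodaeka

hatiga and kevaf both have last vowel 'a' yet inflect differently (hatigaeka, kevafar), so the last vowel is not what conditions the rule; whether the stem ends in a vowel or a consonant is.
"zobnoda" ends in a vowel. The stems ending in a vowel (nobargi → nobargieka, hatiga → hatigaeka, sikma → sikmaeka) add -eka.
So zobnoda → zobnodaeka.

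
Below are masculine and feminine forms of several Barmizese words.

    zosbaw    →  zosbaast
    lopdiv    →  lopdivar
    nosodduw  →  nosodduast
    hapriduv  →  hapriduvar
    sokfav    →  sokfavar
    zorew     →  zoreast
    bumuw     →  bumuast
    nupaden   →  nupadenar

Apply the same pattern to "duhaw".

zorew and nupaden both have last vowel 'e' yet inflect differently (zoreast, nupadenar), so the last vowel is not what conditions the rule; the final letter is.
"duhaw" ends in -w. The stems ending in -w (zorew → zoreast, nosodduw → nosodduast, zosbaw → zosbaast) drop the final letter and add -ast.
The other pattern: stems ending in -n or -v add -ar.
So duhaw → duhaast.

duhaast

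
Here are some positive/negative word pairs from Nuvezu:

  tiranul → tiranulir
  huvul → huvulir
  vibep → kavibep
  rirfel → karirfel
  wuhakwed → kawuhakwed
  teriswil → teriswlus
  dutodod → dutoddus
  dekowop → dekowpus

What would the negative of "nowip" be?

nowpus

tiranul and rirfel both end in -l yet inflect differently (tiranulir, karirfel), so the final letter is not what conditions the rule; the last vowel is.
"nowip" has last vowel 'i'. The one such stem in the data (teriswil → teriswlus) deletes the last vowel and adds -us (as do dutodod, dekowop), so the same rule applies.
The other patterns: stems whose last vowel is 'u' add -ir; stems whose last vowel is 'e' add the prefix ka-.
So nowip → nowpus.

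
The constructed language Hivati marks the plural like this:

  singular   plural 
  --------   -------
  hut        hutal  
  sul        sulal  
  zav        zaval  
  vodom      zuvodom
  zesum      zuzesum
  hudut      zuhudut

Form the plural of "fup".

"fup" has 1 vowel. The stems with 1 vowel (hut → hutal, sul → sulal, zav → zaval) add -al.
The other pattern: stems with 2 vowels add the prefix zu-.
So fup → fupal.

fupal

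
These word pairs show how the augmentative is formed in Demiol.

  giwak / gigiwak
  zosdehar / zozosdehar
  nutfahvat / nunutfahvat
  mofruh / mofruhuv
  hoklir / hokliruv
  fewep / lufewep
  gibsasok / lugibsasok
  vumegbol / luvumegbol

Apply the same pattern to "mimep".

zosdehar and hoklir both end in -r yet inflect differently (zozosdehar, hokliruv), so the final letter is not what conditions the rule; the last vowel is.
"mimep" has last vowel 'e'. The one such stem in the data (fewep → lufewep) adds the prefix lu-, so the same rule applies.
So mimep → lumimep.

lumimep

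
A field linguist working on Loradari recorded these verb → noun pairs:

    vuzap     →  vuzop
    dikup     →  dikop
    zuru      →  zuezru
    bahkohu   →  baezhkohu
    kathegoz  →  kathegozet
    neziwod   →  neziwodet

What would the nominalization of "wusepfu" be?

wuezsepfu

"wusepfu" ends in -u. The stems ending in -u (zuru → zuezru, bahkohu → baezhkohu) insert -ez- after the first vowel.
The other patterns: stems ending in -p change the last vowel to 'o'; stems ending in -d or -z add -et.
So wusepfu → wuezsepfu.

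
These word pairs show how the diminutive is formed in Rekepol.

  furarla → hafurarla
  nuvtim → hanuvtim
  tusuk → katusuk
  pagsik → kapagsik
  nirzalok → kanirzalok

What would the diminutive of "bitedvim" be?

"bitedvim" ends in -m. The one such stem in the data (nuvtim → hanuvtim) adds the prefix ha-, so the same rule applies.
The other pattern: stems ending in -k add the prefix ka-.
So bitedvim → habitedvim.

habitedvim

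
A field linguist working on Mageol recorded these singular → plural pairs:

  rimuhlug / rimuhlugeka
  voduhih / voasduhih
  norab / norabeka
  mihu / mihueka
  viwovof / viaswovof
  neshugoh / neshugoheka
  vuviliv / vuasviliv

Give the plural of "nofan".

voduhih and neshugoh both end in -h yet inflect differently (voasduhih, neshugoheka), so the final letter is not what conditions the rule; the first letter is.
"nofan" begins with n-. The stems beginning with n- (neshugoh → neshugoheka, norab → norabeka) add -eka.
The other pattern: stems beginning with v- insert -as- after the first vowel.
So nofan → nofaneka.

nofaneka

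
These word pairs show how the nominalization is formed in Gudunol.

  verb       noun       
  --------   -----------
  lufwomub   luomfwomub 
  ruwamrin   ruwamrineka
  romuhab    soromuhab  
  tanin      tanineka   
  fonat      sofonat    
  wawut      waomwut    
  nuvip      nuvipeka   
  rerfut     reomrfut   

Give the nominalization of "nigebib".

nigebibeka

"nigebib" has last vowel 'i'. The stems whose last vowel is 'i' (ruwamrin → ruwamrineka, nuvip → nuvipeka, tanin → tanineka) add -eka.
The other patterns: stems whose last vowel is 'a' add the prefix so-; stems whose last vowel is 'u' insert -om- after the first vowel.
So nigebib → nigebibeka.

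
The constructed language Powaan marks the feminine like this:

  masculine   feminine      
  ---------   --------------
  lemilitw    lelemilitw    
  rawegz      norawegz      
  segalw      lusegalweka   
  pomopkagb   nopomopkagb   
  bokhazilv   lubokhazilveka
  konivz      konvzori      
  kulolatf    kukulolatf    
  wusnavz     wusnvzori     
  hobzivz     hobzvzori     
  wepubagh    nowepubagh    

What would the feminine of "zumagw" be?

nozumagw

wusnavz and rawegz both end in -z yet inflect differently (wusnvzori, norawegz), so the final letter is not what conditions the rule; the second-to-last letter is.
"zumagw" has second-to-last letter 'g'. The stems whose second-to-last letter is 'g' (rawegz → norawegz, pomopkagb → nopomopkagb, wepubagh → nowepubagh) add the prefix no-.
So zumagw → nozumagw.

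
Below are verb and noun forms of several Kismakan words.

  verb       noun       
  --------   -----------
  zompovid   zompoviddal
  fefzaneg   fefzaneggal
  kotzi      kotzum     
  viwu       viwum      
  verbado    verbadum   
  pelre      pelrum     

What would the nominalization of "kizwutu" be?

kizwutum

zompovid and kotzi both have last vowel 'i' yet inflect differently (zompoviddal, kotzum), so the last vowel is not what conditions the rule; whether the stem ends in a vowel or a consonant is.
"kizwutu" ends in a vowel. The stems ending in a vowel (kotzi → kotzum, viwu → viwum, verbado → verbadum) drop the final letter and add -um.
So kizwutu → kizwutum.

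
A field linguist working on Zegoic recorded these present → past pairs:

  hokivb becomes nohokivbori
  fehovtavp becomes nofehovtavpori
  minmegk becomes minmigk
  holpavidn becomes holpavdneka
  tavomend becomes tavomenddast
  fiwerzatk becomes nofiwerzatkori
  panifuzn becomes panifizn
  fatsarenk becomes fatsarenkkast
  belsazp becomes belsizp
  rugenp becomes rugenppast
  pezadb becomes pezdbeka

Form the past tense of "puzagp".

puzigp

holpavidn and panifuzn both end in -n yet inflect differently (holpavdneka, panifizn), so the final letter is not what conditions the rule; the second-to-last letter is.
"puzagp" has second-to-last letter 'g'. The one such stem in the data (minmegk → minmigk) changes the last vowel to 'i' (as do belsazp, panifuzn), so the same rule applies.
So puzagp → puzigp.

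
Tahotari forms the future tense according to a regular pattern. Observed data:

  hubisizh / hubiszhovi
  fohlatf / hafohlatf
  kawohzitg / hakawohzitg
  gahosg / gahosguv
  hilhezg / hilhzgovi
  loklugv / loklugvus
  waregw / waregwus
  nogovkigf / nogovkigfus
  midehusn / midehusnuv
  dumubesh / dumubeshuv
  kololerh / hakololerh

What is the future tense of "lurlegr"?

lurlegrus

"lurlegr" has second-to-last letter 'g'. The stems whose second-to-last letter is 'g' (nogovkigf → nogovkigfus, loklugv → loklugvus, waregw → waregwus) add -us.
The other patterns: stems whose second-to-last letter is 'z' delete the last vowel and add -ovi; stems whose second-to-last letter is 's' add -uv; stems whose second-to-last letter is 'r' or 't' add the prefix ha-.
So lurlegr → lurlegrus.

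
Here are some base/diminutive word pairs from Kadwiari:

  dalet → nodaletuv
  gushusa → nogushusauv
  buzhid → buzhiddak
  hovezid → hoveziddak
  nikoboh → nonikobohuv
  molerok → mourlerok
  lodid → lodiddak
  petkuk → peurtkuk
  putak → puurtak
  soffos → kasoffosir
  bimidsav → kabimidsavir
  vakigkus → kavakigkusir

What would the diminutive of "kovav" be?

kakovavir

soffos and molerok both have last vowel 'o' yet inflect differently (kasoffosir, mourlerok), so the last vowel is not what conditions the rule; the final letter is.
"kovav" ends in -v. The one such stem in the data (bimidsav → kabimidsavir) adds ka- … -ir around the stem, so the same rule applies.
So kovav → kakovavir.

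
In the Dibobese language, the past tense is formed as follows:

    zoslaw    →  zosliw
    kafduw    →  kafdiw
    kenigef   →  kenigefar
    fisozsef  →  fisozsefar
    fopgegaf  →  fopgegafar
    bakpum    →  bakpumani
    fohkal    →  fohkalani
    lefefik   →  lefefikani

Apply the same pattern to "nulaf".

nulafar

"nulaf" ends in -f. The stems ending in -f (kenigef → kenigefar, fisozsef → fisozsefar, fopgegaf → fopgegafar) add -ar.
So nulaf → nulafar.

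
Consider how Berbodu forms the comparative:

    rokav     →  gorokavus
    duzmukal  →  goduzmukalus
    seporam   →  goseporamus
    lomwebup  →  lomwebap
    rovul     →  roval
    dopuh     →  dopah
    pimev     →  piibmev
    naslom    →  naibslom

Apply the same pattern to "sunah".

duzmukal and rovul both end in -l yet inflect differently (goduzmukalus, roval), so the final letter is not what conditions the rule; the last vowel is.
"sunah" has last vowel 'a'. The stems whose last vowel is 'a' (rokav → gorokavus, duzmukal → goduzmukalus, seporam → goseporamus) add go- … -us around the stem.
So sunah → gosunahus.

gosunahus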